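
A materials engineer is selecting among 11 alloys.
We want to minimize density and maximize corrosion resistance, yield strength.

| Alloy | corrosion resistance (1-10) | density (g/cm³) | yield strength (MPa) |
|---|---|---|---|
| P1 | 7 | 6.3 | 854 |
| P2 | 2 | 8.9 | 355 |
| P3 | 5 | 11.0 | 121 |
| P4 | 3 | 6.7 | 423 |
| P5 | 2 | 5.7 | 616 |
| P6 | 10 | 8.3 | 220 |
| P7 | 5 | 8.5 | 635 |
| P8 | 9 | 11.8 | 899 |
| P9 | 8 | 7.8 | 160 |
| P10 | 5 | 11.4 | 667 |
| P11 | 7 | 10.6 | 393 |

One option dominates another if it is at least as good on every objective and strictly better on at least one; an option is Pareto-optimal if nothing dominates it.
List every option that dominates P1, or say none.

P2: worse on corrosion resistance (2 vs 7).
P3: worse on corrosion resistance (5 vs 7).
P4: worse on corrosion resistance (3 vs 7).
P5: worse on corrosion resistance (2 vs 7).
P6: worse on density (8.3 vs 6.3).
P7: worse on corrosion resistance (5 vs 7).
P8: worse on density (11.8 vs 6.3).
P9: worse on density (7.8 vs 6.3).
P10: worse on corrosion resistance (5 vs 7).
P11: worse on density (10.6 vs 6.3).
No option dominates P1.

none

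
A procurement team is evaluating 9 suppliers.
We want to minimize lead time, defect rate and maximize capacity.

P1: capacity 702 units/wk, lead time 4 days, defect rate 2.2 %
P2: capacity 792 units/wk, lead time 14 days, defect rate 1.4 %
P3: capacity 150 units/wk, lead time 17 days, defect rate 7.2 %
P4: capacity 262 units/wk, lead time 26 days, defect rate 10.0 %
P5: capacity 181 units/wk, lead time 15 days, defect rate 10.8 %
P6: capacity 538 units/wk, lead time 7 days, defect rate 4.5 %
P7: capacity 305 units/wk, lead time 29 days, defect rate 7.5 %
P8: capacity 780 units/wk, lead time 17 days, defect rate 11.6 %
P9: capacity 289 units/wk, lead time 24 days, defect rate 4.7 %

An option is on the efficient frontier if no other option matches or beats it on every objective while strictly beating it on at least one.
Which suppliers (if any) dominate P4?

P1: capacity 702≥262, lead time 4≤26, defect rate 2.2≤10.0 — dominates P4.
P2: capacity 792≥262, lead time 14≤26, defect rate 1.4≤10.0 — dominates P4.
P6: capacity 538≥262, lead time 7≤26, defect rate 4.5≤10.0 — dominates P4.
P9: capacity 289≥262, lead time 24≤26, defect rate 4.7≤10.0 — dominates P4.
Others (P3, P5, P7, P8) are each worse than P4 on at least one objective.

P1, P2, P6, P9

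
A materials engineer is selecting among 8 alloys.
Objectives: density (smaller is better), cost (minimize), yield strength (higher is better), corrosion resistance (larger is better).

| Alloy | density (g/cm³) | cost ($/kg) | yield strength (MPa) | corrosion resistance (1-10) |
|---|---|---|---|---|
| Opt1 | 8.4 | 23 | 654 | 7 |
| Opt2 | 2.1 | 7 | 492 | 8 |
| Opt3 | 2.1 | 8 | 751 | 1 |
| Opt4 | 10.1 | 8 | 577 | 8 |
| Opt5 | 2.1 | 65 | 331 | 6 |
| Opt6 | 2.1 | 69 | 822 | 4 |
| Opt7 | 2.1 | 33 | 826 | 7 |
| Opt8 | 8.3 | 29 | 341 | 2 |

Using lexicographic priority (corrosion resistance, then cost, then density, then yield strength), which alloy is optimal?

First maximize corrosion resistance: best is 8, kept {Opt2, Opt4}.
Then minimize cost: best is 7, kept {Opt2}.

Opt2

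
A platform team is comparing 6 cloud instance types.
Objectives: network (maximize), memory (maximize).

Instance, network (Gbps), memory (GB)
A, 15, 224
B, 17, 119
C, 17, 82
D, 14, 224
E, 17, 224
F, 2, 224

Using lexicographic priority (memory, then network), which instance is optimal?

E

First maximize memory: best is 224, kept {A, D, E, F}.
Then maximize network: best is 17, kept {E}.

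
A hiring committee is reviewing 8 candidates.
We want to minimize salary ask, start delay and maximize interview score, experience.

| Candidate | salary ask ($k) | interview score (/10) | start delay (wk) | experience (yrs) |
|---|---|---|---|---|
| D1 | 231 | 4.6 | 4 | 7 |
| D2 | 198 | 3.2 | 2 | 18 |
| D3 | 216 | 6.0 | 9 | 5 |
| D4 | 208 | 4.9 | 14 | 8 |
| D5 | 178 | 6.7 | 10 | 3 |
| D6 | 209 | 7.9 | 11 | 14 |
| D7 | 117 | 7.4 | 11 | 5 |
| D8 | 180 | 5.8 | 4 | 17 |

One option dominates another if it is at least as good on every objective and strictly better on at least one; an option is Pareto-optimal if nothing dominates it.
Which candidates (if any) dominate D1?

D8: salary ask 180≤231, interview score 5.8≥4.6, start delay 4≤4, experience 17≥7 — dominates D1.
Others (D2, D3, D4, D5, D6, D7) are each worse than D1 on at least one objective.

D8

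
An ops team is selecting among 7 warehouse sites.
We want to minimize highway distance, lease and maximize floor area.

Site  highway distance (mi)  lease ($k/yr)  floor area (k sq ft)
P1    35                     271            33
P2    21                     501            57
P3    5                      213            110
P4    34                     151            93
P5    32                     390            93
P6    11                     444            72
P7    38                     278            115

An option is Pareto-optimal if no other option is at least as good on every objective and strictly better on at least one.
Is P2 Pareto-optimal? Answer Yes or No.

P3 vs P2: highway distance 5≤21, lease 213≤501, floor area 110≥57 — P3 is at least as good on every objective and strictly better on at least one, so P3 dominates P2.

No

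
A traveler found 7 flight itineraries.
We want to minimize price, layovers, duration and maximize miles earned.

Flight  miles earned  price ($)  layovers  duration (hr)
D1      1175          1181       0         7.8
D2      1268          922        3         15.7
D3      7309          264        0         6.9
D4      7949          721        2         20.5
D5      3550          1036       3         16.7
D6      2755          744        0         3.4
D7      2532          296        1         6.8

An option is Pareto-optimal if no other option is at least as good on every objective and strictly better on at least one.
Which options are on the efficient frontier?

D1: dominated by D3 (miles earned 7309≥1175, price 264≤1181, layovers 0≤0, duration 6.9≤7.8).
D2: dominated by D3 (miles earned 7309≥1268, price 264≤922, layovers 0≤3, duration 6.9≤15.7).
D3: not dominated (best price).
D4: not dominated (best miles earned).
D5: dominated by D3 (miles earned 7309≥3550, price 264≤1036, layovers 0≤3, duration 6.9≤16.7).
D6: not dominated (best duration).
D7: not dominated.

D3, D4, D6, D7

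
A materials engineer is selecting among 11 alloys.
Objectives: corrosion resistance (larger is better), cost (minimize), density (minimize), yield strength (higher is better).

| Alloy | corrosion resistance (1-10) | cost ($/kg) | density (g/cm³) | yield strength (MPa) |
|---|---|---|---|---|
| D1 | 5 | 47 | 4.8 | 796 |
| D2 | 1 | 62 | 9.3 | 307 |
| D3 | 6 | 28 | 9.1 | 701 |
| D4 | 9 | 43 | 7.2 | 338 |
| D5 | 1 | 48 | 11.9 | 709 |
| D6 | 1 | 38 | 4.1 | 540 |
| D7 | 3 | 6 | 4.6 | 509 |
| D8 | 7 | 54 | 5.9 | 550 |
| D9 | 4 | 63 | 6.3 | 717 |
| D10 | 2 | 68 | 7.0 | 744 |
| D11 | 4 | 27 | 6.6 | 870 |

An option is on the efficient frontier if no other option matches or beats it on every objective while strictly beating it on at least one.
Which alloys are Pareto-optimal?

D1: not dominated.
D2: dominated by D1 (corrosion resistance 5≥1, cost 47≤62, density 4.8≤9.3, yield strength 796≥307).
D3: not dominated.
D4: not dominated (best corrosion resistance).
D5: dominated by D1 (corrosion resistance 5≥1, cost 47≤48, density 4.8≤11.9, yield strength 796≥709).
D6: not dominated (best density).
D7: not dominated (best cost).
D8: not dominated.
D9: dominated by D1 (corrosion resistance 5≥4, cost 47≤63, density 4.8≤6.3, yield strength 796≥717).
D10: dominated by D1 (corrosion resistance 5≥2, cost 47≤68, density 4.8≤7.0, yield strength 796≥744).
D11: not dominated (best yield strength).

D1, D3, D4, D6, D7, D8, D11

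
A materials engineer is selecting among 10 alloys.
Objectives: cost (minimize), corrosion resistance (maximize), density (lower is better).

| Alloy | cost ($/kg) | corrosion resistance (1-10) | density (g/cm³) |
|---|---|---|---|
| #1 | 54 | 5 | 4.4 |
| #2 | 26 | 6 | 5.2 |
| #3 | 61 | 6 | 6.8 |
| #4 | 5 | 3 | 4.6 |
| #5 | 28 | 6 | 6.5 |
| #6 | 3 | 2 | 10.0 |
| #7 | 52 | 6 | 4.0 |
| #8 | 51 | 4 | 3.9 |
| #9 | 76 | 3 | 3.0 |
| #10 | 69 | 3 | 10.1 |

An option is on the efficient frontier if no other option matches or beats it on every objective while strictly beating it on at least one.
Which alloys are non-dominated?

#2, #4, #6, #7, #8, #9

#1: dominated by #7 (cost 52≤54, corrosion resistance 6≥5, density 4.0≤4.4).
#2: not dominated.
#3: dominated by #2 (cost 26≤61, corrosion resistance 6≥6, density 5.2≤6.8).
#4: not dominated.
#5: dominated by #2 (cost 26≤28, corrosion resistance 6≥6, density 5.2≤6.5).
#6: not dominated (best cost).
#7: not dominated.
#8: not dominated.
#9: not dominated (best density).
#10: dominated by #1 (cost 54≤69, corrosion resistance 5≥3, density 4.4≤10.1).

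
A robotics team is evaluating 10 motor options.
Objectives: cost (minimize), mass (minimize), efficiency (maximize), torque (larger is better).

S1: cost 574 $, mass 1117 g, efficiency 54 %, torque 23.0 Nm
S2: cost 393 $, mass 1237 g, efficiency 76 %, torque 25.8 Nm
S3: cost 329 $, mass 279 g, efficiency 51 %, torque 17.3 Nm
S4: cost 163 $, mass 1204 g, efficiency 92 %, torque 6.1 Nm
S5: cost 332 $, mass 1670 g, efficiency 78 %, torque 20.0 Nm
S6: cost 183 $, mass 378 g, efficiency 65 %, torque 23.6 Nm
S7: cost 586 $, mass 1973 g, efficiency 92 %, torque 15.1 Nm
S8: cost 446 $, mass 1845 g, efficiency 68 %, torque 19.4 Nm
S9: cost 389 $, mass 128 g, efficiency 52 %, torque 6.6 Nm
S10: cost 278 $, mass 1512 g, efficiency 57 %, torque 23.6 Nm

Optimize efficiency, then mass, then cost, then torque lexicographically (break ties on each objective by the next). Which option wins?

First maximize efficiency: best is 92, kept {S4, S7}.
Then minimize mass: best is 1204, kept {S4}.

S4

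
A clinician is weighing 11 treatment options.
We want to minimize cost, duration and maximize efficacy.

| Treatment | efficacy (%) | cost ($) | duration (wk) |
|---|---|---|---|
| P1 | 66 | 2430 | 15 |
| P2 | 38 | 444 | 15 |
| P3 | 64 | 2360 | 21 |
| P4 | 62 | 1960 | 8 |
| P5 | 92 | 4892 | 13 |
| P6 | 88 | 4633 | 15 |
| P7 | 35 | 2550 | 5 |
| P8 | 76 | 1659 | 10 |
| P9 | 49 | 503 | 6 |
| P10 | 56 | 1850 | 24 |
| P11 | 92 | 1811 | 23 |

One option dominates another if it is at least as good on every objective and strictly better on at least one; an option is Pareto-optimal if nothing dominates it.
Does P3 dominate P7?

P3 vs P7: P3 is worse on duration (21 vs 5), so it does not dominate P7.

No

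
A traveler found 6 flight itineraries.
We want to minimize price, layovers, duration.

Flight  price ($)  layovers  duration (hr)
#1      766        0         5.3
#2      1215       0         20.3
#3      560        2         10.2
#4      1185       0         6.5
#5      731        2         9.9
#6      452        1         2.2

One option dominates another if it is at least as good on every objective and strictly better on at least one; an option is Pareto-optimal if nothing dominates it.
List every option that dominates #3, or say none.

#6

#6: price 452≤560, layovers 1≤2, duration 2.2≤10.2 — dominates #3.
Others (#1, #2, #4, #5) are each worse than #3 on at least one objective.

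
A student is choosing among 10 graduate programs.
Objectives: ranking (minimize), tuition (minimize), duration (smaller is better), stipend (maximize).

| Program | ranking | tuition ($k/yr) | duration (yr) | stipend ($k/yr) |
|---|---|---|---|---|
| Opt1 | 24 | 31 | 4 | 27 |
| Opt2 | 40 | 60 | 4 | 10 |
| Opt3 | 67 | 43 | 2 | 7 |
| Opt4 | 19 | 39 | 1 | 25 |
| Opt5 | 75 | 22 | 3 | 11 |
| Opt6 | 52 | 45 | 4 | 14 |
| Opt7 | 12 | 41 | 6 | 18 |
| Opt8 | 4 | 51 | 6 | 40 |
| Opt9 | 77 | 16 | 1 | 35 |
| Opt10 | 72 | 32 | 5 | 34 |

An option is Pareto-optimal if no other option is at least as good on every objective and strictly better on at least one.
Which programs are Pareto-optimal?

Opt1: not dominated.
Opt2: dominated by Opt1 (ranking 24≤40, tuition 31≤60, duration 4≤4, stipend 27≥10).
Opt3: dominated by Opt4 (ranking 19≤67, tuition 39≤43, duration 1≤2, stipend 25≥7).
Opt4: not dominated.
Opt5: not dominated.
Opt6: dominated by Opt1 (ranking 24≤52, tuition 31≤45, duration 4≤4, stipend 27≥14).
Opt7: not dominated.
Opt8: not dominated (best ranking).
Opt9: not dominated (best tuition).
Opt10: not dominated.

Opt1, Opt4, Opt5, Opt7, Opt8, Opt9, Opt10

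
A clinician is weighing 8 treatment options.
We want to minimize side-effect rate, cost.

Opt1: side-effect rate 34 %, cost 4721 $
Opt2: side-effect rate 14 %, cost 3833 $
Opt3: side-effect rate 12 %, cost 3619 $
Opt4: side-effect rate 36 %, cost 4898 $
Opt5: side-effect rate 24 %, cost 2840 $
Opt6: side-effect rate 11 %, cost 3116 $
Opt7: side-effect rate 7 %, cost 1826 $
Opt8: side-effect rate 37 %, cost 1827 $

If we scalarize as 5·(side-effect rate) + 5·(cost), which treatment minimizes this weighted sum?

Opt7

Opt1: 5·34 + 5·4721 = 23775
Opt2: 5·14 + 5·3833 = 19235
Opt3: 5·12 + 5·3619 = 18155
Opt4: 5·36 + 5·4898 = 24670
Opt5: 5·24 + 5·2840 = 14320
Opt6: 5·11 + 5·3116 = 15635
Opt7: 5·7 + 5·1826 = 9165
Opt8: 5·37 + 5·1827 = 9320
Lowest: Opt7 at 9165.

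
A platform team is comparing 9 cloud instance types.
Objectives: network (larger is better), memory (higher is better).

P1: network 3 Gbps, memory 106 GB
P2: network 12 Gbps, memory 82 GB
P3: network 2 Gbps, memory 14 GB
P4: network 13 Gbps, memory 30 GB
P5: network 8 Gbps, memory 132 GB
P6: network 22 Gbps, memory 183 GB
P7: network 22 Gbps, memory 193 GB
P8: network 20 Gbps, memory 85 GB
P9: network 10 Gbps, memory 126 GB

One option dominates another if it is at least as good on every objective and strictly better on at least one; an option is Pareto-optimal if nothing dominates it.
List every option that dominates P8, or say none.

P6: network 22≥20, memory 183≥85 — dominates P8.
P7: network 22≥20, memory 193≥85 — dominates P8.
Others (P1, P2, P3, P4, P5, P9) are each worse than P8 on at least one objective.

P6, P7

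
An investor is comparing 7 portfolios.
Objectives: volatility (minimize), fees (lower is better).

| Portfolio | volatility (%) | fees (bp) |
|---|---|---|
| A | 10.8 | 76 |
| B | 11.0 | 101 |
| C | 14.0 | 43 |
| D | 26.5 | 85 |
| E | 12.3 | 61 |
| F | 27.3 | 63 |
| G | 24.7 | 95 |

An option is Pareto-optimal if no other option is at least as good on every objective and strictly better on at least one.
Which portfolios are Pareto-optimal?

A, C, E

A: not dominated (best volatility).
B: dominated by A (volatility 10.8≤11.0, fees 76≤101).
C: not dominated (best fees).
D: dominated by A (volatility 10.8≤26.5, fees 76≤85).
E: not dominated.
F: dominated by C (volatility 14.0≤27.3, fees 43≤63).
G: dominated by A (volatility 10.8≤24.7, fees 76≤95).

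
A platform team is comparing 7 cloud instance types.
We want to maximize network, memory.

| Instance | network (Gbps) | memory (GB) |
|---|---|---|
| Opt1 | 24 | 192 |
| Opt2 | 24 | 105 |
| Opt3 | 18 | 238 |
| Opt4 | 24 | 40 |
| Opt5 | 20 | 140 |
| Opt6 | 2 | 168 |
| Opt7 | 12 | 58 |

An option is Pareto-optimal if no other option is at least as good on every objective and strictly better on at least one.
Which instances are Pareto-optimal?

Opt1, Opt3

Opt1: not dominated.
Opt2: dominated by Opt1 (network 24≥24, memory 192≥105).
Opt3: not dominated (best memory).
Opt4: dominated by Opt1 (network 24≥24, memory 192≥40).
Opt5: dominated by Opt1 (network 24≥20, memory 192≥140).
Opt6: dominated by Opt1 (network 24≥2, memory 192≥168).
Opt7: dominated by Opt1 (network 24≥12, memory 192≥58).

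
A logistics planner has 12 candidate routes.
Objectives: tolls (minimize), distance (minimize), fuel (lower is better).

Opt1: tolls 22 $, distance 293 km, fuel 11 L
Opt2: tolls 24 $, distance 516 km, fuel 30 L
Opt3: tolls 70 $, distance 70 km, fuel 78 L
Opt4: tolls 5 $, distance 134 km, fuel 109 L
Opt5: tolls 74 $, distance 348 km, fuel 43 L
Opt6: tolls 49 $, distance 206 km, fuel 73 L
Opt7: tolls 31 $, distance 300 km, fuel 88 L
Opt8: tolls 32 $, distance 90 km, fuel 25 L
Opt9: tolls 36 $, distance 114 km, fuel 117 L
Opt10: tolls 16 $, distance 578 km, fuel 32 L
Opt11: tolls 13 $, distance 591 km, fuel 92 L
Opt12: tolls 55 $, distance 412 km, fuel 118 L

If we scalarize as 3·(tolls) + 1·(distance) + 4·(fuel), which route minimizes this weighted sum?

Opt1: 3·22 + 1·293 + 4·11 = 403
Opt2: 3·24 + 1·516 + 4·30 = 708
Opt3: 3·70 + 1·70 + 4·78 = 592
Opt4: 3·5 + 1·134 + 4·109 = 585
Opt5: 3·74 + 1·348 + 4·43 = 742
Opt6: 3·49 + 1·206 + 4·73 = 645
Opt7: 3·31 + 1·300 + 4·88 = 745
Opt8: 3·32 + 1·90 + 4·25 = 286
Opt9: 3·36 + 1·114 + 4·117 = 690
Opt10: 3·16 + 1·578 + 4·32 = 754
Opt11: 3·13 + 1·591 + 4·92 = 998
Opt12: 3·55 + 1·412 + 4·118 = 1049
Lowest: Opt8 at 286.

Opt8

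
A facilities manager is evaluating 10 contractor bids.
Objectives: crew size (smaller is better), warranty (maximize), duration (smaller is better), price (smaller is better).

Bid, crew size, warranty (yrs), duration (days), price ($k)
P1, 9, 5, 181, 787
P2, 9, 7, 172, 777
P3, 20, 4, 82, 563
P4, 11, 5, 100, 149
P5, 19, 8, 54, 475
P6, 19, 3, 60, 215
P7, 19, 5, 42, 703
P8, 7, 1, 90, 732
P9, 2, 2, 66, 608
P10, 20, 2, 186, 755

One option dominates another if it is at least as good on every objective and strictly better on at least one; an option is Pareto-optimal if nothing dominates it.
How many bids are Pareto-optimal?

6

P1: dominated by P2 (crew size 9≤9, warranty 7≥5, duration 172≤181, price 777≤787).
P2: not dominated.
P3: dominated by P5 (crew size 19≤20, warranty 8≥4, duration 54≤82, price 475≤563).
P4: not dominated (best price).
P5: not dominated (best warranty).
P6: not dominated.
P7: not dominated (best duration).
P8: dominated by P9 (crew size 2≤7, warranty 2≥1, duration 66≤90, price 608≤732).
P9: not dominated (best crew size).
P10: dominated by P3 (crew size 20≤20, warranty 4≥2, duration 82≤186, price 563≤755).
Pareto-optimal: P2, P4, P5, P6, P7, P9 → 6.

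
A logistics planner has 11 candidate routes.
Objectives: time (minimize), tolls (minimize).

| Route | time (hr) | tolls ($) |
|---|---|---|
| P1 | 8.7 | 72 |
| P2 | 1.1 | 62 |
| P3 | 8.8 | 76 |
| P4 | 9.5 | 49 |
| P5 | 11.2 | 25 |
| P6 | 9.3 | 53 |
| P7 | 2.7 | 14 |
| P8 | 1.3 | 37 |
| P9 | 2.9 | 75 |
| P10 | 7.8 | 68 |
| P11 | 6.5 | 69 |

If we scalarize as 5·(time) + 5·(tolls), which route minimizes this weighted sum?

P1: 5·8.7 + 5·72 = 403.5
P2: 5·1.1 + 5·62 = 315.5
P3: 5·8.8 + 5·76 = 424.0
P4: 5·9.5 + 5·49 = 292.5
P5: 5·11.2 + 5·25 = 181.0
P6: 5·9.3 + 5·53 = 311.5
P7: 5·2.7 + 5·14 = 83.5
P8: 5·1.3 + 5·37 = 191.5
P9: 5·2.9 + 5·75 = 389.5
P10: 5·7.8 + 5·68 = 379.0
P11: 5·6.5 + 5·69 = 377.5
Lowest: P7 at 83.5.

P7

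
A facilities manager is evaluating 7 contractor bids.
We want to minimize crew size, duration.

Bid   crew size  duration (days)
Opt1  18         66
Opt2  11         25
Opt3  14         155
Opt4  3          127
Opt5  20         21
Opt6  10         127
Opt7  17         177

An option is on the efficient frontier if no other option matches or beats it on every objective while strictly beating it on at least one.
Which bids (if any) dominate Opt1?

Opt2

Opt2: crew size 11≤18, duration 25≤66 — dominates Opt1.
Others (Opt3, Opt4, Opt5, Opt6, Opt7) are each worse than Opt1 on at least one objective.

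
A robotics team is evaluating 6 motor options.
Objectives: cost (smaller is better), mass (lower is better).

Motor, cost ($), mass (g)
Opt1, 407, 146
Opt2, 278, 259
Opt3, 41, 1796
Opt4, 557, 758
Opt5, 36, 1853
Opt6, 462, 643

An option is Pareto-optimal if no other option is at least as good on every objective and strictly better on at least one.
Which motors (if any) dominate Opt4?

Opt1, Opt2, Opt6

Opt1: cost 407≤557, mass 146≤758 — dominates Opt4.
Opt2: cost 278≤557, mass 259≤758 — dominates Opt4.
Opt6: cost 462≤557, mass 643≤758 — dominates Opt4.
Others (Opt3, Opt5) are each worse than Opt4 on at least one objective.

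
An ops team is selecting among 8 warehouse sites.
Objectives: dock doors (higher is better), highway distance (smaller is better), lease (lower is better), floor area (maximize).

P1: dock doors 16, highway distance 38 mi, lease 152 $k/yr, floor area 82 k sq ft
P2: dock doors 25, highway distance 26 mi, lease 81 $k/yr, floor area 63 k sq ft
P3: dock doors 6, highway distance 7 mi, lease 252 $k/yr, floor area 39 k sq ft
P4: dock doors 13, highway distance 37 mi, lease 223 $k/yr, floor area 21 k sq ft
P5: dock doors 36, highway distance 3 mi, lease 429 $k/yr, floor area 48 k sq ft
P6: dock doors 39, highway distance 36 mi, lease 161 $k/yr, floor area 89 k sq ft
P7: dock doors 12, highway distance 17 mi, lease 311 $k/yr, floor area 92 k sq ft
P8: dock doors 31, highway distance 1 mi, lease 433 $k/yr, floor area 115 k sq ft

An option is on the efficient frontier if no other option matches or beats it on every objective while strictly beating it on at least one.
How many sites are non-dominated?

7

P1: not dominated.
P2: not dominated (best lease).
P3: not dominated.
P4: dominated by P2 (dock doors 25≥13, highway distance 26≤37, lease 81≤223, floor area 63≥21).
P5: not dominated.
P6: not dominated (best dock doors).
P7: not dominated.
P8: not dominated (best highway distance).
Pareto-optimal: P1, P2, P3, P5, P6, P7, P8 → 7.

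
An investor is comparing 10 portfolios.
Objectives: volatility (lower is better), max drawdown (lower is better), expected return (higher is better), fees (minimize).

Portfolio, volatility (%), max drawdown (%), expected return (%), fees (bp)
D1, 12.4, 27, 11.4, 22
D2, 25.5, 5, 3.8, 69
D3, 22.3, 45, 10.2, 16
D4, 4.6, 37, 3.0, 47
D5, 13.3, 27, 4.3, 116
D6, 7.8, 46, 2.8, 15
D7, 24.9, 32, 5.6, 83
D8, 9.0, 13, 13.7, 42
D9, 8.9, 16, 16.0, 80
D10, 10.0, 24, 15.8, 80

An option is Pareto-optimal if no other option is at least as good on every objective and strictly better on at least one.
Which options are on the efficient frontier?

D1: not dominated.
D2: not dominated (best max drawdown).
D3: not dominated.
D4: not dominated (best volatility).
D5: dominated by D1 (volatility 12.4≤13.3, max drawdown 27≤27, expected return 11.4≥4.3, fees 22≤116).
D6: not dominated (best fees).
D7: dominated by D1 (volatility 12.4≤24.9, max drawdown 27≤32, expected return 11.4≥5.6, fees 22≤83).
D8: not dominated.
D9: not dominated (best expected return).
D10: dominated by D9 (volatility 8.9≤10.0, max drawdown 16≤24, expected return 16.0≥15.8, fees 80≤80).

D1, D2, D3, D4, D6, D8, D9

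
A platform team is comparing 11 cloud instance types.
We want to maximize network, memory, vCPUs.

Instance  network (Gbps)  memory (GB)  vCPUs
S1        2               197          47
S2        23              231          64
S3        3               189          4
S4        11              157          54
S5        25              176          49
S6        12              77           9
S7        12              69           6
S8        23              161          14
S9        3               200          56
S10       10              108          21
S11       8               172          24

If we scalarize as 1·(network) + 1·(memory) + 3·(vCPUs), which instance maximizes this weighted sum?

S1: 1·2 + 1·197 + 3·47 = 340
S2: 1·23 + 1·231 + 3·64 = 446
S3: 1·3 + 1·189 + 3·4 = 204
S4: 1·11 + 1·157 + 3·54 = 330
S5: 1·25 + 1·176 + 3·49 = 348
S6: 1·12 + 1·77 + 3·9 = 116
S7: 1·12 + 1·69 + 3·6 = 99
S8: 1·23 + 1·161 + 3·14 = 226
S9: 1·3 + 1·200 + 3·56 = 371
S10: 1·10 + 1·108 + 3·21 = 181
S11: 1·8 + 1·172 + 3·24 = 252
Highest: S2 at 446.

S2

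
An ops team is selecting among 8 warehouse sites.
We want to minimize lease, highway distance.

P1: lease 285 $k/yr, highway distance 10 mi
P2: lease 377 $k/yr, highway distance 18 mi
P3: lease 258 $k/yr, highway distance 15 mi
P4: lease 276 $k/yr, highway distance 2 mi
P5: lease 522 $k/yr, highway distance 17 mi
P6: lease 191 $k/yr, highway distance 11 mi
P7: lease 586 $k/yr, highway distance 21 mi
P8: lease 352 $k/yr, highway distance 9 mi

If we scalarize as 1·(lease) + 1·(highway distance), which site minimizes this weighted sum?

P1: 1·285 + 1·10 = 295
P2: 1·377 + 1·18 = 395
P3: 1·258 + 1·15 = 273
P4: 1·276 + 1·2 = 278
P5: 1·522 + 1·17 = 539
P6: 1·191 + 1·11 = 202
P7: 1·586 + 1·21 = 607
P8: 1·352 + 1·9 = 361
Lowest: P6 at 202.

P6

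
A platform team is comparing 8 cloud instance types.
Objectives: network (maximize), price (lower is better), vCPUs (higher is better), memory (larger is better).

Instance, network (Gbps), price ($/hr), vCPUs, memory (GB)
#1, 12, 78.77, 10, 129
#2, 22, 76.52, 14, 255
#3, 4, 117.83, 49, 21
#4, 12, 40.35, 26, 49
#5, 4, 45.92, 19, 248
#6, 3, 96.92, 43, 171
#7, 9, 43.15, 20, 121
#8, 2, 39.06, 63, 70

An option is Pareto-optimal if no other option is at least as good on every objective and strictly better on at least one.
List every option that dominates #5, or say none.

none

#1: worse on price (78.77 vs 45.92).
#2: worse on price (76.52 vs 45.92).
#3: worse on price (117.83 vs 45.92).
#4: worse on memory (49 vs 248).
#6: worse on network (3 vs 4).
#7: worse on memory (121 vs 248).
#8: worse on network (2 vs 4).
No option dominates #5.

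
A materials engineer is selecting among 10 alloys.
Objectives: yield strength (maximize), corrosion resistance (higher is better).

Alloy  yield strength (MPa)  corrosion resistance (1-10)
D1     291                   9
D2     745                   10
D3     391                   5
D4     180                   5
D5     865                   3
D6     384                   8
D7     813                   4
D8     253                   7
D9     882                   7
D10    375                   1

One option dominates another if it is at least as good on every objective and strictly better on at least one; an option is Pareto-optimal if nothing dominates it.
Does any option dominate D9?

No

D1: worse on yield strength (291 vs 882).
D2: worse on yield strength (745 vs 882).
D3: worse on yield strength (391 vs 882).
D4: worse on yield strength (180 vs 882).
D5: worse on yield strength (865 vs 882).
D6: worse on yield strength (384 vs 882).
D7: worse on yield strength (813 vs 882).
D8: worse on yield strength (253 vs 882).
D10: worse on yield strength (375 vs 882).
No option is at least as good as D9 on every objective and strictly better on one.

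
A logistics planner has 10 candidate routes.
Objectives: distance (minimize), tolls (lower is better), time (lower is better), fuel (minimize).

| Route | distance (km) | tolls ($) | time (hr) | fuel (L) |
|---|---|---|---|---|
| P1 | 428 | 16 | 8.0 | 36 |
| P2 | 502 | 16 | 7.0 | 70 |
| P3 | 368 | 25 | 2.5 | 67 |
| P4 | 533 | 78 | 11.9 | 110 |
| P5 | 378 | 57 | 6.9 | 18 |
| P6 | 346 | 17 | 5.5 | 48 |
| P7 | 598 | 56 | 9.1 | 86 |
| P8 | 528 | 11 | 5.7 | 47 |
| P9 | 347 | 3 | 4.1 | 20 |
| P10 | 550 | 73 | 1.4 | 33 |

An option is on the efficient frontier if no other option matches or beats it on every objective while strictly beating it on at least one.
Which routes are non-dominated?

P1: dominated by P9 (distance 347≤428, tolls 3≤16, time 4.1≤8.0, fuel 20≤36).
P2: dominated by P9 (distance 347≤502, tolls 3≤16, time 4.1≤7.0, fuel 20≤70).
P3: not dominated.
P4: dominated by P1 (distance 428≤533, tolls 16≤78, time 8.0≤11.9, fuel 36≤110).
P5: not dominated (best fuel).
P6: not dominated (best distance).
P7: dominated by P1 (distance 428≤598, tolls 16≤56, time 8.0≤9.1, fuel 36≤86).
P8: dominated by P9 (distance 347≤528, tolls 3≤11, time 4.1≤5.7, fuel 20≤47).
P9: not dominated (best tolls).
P10: not dominated (best time).

P3, P5, P6, P9, P10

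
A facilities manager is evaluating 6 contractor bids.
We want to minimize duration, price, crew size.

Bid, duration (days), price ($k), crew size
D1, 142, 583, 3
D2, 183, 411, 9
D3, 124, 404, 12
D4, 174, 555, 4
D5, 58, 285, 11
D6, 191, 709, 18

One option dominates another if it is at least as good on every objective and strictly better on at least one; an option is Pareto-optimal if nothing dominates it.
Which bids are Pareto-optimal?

D1: not dominated (best crew size).
D2: not dominated.
D3: dominated by D5 (duration 58≤124, price 285≤404, crew size 11≤12).
D4: not dominated.
D5: not dominated (best duration).
D6: dominated by D1 (duration 142≤191, price 583≤709, crew size 3≤18).

D1, D2, D4, D5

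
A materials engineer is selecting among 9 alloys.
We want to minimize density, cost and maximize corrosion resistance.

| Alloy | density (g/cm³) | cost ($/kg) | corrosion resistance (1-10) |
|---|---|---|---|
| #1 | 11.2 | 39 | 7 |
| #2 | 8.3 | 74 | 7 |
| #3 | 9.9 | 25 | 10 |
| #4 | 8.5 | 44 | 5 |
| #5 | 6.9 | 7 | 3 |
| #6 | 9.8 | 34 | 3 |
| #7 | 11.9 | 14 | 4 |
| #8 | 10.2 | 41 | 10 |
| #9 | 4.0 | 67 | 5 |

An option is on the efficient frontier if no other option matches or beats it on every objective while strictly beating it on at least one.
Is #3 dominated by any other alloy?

No

#1: worse on density (11.2 vs 9.9).
#2: worse on cost (74 vs 25).
#4: worse on cost (44 vs 25).
#5: worse on corrosion resistance (3 vs 10).
#6: worse on cost (34 vs 25).
#7: worse on density (11.9 vs 9.9).
#8: worse on density (10.2 vs 9.9).
#9: worse on cost (67 vs 25).
No option is at least as good as #3 on every objective and strictly better on one.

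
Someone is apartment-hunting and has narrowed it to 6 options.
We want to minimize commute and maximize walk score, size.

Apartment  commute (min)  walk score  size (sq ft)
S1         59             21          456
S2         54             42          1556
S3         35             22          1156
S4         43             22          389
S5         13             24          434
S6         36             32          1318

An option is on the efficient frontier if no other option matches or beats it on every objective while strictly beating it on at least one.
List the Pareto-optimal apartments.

S2, S3, S5, S6

S1: dominated by S2 (commute 54≤59, walk score 42≥21, size 1556≥456).
S2: not dominated (best walk score).
S3: not dominated.
S4: dominated by S3 (commute 35≤43, walk score 22≥22, size 1156≥389).
S5: not dominated (best commute).
S6: not dominated.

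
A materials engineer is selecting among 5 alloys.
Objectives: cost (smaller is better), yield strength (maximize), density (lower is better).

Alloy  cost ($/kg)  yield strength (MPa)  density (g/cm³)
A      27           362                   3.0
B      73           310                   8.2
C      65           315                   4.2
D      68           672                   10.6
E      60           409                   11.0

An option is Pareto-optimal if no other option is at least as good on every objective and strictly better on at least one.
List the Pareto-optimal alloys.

A: not dominated (best cost).
B: dominated by A (cost 27≤73, yield strength 362≥310, density 3.0≤8.2).
C: dominated by A (cost 27≤65, yield strength 362≥315, density 3.0≤4.2).
D: not dominated (best yield strength).
E: not dominated.

A, D, E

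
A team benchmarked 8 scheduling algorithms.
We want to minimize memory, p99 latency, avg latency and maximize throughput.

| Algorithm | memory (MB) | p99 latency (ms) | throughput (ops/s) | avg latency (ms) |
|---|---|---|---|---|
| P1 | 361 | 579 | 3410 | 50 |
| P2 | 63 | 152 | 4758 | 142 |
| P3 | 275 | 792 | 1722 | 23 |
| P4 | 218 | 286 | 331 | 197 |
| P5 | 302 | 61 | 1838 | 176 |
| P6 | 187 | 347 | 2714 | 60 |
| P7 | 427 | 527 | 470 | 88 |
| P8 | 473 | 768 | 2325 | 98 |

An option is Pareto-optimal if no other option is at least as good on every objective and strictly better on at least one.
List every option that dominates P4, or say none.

P2: memory 63≤218, p99 latency 152≤286, throughput 4758≥331, avg latency 142≤197 — dominates P4.
Others (P1, P3, P5, P6, P7, P8) are each worse than P4 on at least one objective.

P2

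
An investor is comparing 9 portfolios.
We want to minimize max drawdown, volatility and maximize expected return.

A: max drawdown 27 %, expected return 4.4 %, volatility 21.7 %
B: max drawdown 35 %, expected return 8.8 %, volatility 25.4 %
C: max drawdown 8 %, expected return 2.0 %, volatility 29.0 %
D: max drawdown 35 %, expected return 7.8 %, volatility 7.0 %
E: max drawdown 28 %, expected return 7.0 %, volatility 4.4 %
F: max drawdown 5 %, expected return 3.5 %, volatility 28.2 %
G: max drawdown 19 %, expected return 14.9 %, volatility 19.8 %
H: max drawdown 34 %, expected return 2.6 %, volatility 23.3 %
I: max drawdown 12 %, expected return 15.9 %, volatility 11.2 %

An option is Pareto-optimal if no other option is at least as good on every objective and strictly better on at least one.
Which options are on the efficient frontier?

A: dominated by G (max drawdown 19≤27, expected return 14.9≥4.4, volatility 19.8≤21.7).
B: dominated by G (max drawdown 19≤35, expected return 14.9≥8.8, volatility 19.8≤25.4).
C: dominated by F (max drawdown 5≤8, expected return 3.5≥2.0, volatility 28.2≤29.0).
D: not dominated.
E: not dominated (best volatility).
F: not dominated (best max drawdown).
G: dominated by I (max drawdown 12≤19, expected return 15.9≥14.9, volatility 11.2≤19.8).
H: dominated by A (max drawdown 27≤34, expected return 4.4≥2.6, volatility 21.7≤23.3).
I: not dominated (best expected return).

D, E, F, I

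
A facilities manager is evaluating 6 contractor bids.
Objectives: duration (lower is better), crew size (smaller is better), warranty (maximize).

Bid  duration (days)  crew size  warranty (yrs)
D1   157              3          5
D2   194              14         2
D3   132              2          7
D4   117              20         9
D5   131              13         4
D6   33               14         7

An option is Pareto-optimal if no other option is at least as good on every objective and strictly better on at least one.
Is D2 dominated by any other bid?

Yes

D1 vs D2: duration 157≤194, crew size 3≤14, warranty 5≥2 — D1 is at least as good on every objective and strictly better on at least one, so D1 dominates D2.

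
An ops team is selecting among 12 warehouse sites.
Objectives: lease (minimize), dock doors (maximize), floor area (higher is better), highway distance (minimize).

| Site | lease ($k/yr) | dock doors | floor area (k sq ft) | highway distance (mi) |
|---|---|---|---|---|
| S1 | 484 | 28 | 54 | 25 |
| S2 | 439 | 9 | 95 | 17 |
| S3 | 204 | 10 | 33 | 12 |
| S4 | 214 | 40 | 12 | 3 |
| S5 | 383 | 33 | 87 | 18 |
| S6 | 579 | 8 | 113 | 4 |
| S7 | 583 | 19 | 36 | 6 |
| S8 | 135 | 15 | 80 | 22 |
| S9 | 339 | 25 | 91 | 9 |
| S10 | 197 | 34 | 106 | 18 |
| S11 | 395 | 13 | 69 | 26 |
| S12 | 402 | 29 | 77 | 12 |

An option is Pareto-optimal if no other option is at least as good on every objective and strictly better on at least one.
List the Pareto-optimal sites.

S2, S3, S4, S6, S7, S8, S9, S10, S12

S1: dominated by S5 (lease 383≤484, dock doors 33≥28, floor area 87≥54, highway distance 18≤25).
S2: not dominated.
S3: not dominated.
S4: not dominated (best dock doors).
S5: dominated by S10 (lease 197≤383, dock doors 34≥33, floor area 106≥87, highway distance 18≤18).
S6: not dominated (best floor area).
S7: not dominated.
S8: not dominated (best lease).
S9: not dominated.
S10: not dominated.
S11: dominated by S5 (lease 383≤395, dock doors 33≥13, floor area 87≥69, highway distance 18≤26).
S12: not dominated.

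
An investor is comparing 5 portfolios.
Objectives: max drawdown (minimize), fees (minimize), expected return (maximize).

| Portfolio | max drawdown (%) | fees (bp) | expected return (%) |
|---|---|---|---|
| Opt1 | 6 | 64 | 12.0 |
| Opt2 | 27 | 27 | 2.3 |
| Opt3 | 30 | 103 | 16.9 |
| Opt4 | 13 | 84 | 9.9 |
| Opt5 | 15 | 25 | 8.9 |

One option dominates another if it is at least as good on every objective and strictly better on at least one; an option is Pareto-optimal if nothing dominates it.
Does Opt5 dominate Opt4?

No

Opt5 vs Opt4: Opt5 is worse on max drawdown (15 vs 13), so it does not dominate Opt4.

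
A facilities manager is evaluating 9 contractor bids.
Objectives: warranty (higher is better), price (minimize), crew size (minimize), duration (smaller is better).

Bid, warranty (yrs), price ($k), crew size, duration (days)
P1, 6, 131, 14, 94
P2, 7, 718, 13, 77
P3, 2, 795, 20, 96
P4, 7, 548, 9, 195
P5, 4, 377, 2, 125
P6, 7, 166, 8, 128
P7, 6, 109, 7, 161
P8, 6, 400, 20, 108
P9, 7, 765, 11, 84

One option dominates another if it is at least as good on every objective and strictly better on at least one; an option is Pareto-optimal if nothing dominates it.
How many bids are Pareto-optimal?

P1: not dominated.
P2: not dominated (best duration).
P3: dominated by P1 (warranty 6≥2, price 131≤795, crew size 14≤20, duration 94≤96).
P4: dominated by P6 (warranty 7≥7, price 166≤548, crew size 8≤9, duration 128≤195).
P5: not dominated (best crew size).
P6: not dominated.
P7: not dominated (best price).
P8: dominated by P1 (warranty 6≥6, price 131≤400, crew size 14≤20, duration 94≤108).
P9: not dominated.
Pareto-optimal: P1, P2, P5, P6, P7, P9 → 6.

6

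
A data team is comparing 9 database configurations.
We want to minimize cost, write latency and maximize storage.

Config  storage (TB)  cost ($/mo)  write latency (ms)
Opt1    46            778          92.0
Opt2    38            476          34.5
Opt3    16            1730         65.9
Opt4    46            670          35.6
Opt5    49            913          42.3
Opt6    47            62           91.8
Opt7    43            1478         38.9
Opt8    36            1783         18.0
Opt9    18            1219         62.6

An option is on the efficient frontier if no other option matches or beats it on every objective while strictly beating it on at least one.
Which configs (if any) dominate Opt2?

none

Opt1: worse on cost (778 vs 476).
Opt3: worse on storage (16 vs 38).
Opt4: worse on cost (670 vs 476).
Opt5: worse on cost (913 vs 476).
Opt6: worse on write latency (91.8 vs 34.5).
Opt7: worse on cost (1478 vs 476).
Opt8: worse on storage (36 vs 38).
Opt9: worse on storage (18 vs 38).
No option dominates Opt2.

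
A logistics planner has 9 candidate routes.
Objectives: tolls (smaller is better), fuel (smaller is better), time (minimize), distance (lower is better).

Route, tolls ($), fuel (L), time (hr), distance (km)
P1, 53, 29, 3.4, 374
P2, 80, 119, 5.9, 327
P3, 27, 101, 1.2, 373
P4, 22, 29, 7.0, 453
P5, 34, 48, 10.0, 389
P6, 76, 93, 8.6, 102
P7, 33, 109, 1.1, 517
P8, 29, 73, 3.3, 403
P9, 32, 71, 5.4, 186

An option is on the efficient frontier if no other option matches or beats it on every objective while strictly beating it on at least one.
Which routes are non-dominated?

P1: not dominated.
P2: dominated by P9 (tolls 32≤80, fuel 71≤119, time 5.4≤5.9, distance 186≤327).
P3: not dominated.
P4: not dominated (best tolls).
P5: not dominated.
P6: not dominated (best distance).
P7: not dominated (best time).
P8: not dominated.
P9: not dominated.

P1, P3, P4, P5, P6, P7, P8, P9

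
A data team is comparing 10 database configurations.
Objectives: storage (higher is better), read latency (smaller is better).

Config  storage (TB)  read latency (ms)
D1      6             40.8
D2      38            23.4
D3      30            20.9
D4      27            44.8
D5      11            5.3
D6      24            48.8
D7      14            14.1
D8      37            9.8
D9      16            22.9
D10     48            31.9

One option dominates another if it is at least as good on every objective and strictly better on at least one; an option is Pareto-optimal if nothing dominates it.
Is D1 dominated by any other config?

D2 vs D1: storage 38≥6, read latency 23.4≤40.8 — D2 is at least as good on every objective and strictly better on at least one, so D2 dominates D1.

Yes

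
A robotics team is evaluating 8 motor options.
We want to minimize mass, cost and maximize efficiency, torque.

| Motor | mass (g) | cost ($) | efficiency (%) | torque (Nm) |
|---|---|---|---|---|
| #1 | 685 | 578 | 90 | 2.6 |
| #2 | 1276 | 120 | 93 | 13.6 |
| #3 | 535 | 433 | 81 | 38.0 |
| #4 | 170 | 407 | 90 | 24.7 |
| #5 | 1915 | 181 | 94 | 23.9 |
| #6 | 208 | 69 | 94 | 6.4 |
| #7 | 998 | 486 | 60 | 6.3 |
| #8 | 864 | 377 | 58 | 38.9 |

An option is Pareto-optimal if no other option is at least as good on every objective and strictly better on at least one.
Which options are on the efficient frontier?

#1: dominated by #4 (mass 170≤685, cost 407≤578, efficiency 90≥90, torque 24.7≥2.6).
#2: not dominated.
#3: not dominated.
#4: not dominated (best mass).
#5: not dominated.
#6: not dominated (best cost).
#7: dominated by #3 (mass 535≤998, cost 433≤486, efficiency 81≥60, torque 38.0≥6.3).
#8: not dominated (best torque).

#2, #3, #4, #5, #6, #8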